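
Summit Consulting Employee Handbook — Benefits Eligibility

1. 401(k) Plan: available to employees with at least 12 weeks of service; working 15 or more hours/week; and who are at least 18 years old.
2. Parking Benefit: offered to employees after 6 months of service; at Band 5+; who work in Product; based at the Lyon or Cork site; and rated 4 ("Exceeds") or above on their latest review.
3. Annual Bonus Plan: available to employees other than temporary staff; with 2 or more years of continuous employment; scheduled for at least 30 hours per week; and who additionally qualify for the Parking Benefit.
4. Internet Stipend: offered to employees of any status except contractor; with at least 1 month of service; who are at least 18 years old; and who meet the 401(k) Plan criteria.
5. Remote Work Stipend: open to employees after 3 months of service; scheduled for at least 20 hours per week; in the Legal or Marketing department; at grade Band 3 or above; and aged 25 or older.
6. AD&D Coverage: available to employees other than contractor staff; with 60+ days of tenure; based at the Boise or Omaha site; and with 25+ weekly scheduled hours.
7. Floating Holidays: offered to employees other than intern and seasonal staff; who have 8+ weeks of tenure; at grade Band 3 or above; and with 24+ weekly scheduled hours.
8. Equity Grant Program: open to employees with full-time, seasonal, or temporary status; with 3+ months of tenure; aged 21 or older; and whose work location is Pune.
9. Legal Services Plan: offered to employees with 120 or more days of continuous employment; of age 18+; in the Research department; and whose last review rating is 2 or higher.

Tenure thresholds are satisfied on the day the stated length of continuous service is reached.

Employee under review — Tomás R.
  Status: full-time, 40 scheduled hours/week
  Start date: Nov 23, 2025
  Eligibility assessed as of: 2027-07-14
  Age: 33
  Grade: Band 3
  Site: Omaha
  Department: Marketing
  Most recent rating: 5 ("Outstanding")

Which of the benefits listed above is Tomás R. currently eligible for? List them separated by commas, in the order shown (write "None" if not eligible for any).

401(k) Plan, Internet Stipend, Remote Work Stipend, AD&D Coverage, Floating Holidays

Service from Nov 23, 2025 to 2027-07-14: 598 days.
401(k) Plan — service 598 days ≥ 12 weeks (≈84 days) ✓; 40 hrs/wk ≥ 15 ✓; age 33 ≥ 18 ✓ → eligible.
Parking Benefit — service 598 days ≥ 6 months (≈180 days) ✓; grade Band 3 < Band 5 ✗ → not eligible.
Annual Bonus Plan — status full-time ✓ (not excluded); service 598 days < 2 years (≈730 days) ✗ → not eligible.
Internet Stipend — status full-time ✓ (not excluded); service 598 days ≥ 1 month (≈30 days) ✓; age 33 ≥ 18 ✓; eligible for 401(k) Plan ✓ → eligible.
Remote Work Stipend — service 598 days ≥ 3 months (≈90 days) ✓; 40 hrs/wk ≥ 20 ✓; dept Marketing ✓; grade Band 3 ≥ Band 3 ✓; age 33 ≥ 25 ✓ → eligible.
AD&D Coverage — status full-time ✓ (not excluded); service 598 days ≥ 60 days ✓; site Omaha ✓; 40 hrs/wk ≥ 25 ✓ → eligible.
Floating Holidays — status full-time ✓ (not excluded); service 598 days ≥ 8 weeks (≈56 days) ✓; grade Band 3 ≥ Band 3 ✓; 40 hrs/wk ≥ 24 ✓ → eligible.
Equity Grant Program — status full-time ✓; service 598 days ≥ 3 months (≈90 days) ✓; age 33 ≥ 21 ✓; site Omaha ✗ (not Pune) → not eligible.
Legal Services Plan — service 598 days ≥ 120 days ✓; age 33 ≥ 18 ✓; dept Marketing ✗ → not eligible.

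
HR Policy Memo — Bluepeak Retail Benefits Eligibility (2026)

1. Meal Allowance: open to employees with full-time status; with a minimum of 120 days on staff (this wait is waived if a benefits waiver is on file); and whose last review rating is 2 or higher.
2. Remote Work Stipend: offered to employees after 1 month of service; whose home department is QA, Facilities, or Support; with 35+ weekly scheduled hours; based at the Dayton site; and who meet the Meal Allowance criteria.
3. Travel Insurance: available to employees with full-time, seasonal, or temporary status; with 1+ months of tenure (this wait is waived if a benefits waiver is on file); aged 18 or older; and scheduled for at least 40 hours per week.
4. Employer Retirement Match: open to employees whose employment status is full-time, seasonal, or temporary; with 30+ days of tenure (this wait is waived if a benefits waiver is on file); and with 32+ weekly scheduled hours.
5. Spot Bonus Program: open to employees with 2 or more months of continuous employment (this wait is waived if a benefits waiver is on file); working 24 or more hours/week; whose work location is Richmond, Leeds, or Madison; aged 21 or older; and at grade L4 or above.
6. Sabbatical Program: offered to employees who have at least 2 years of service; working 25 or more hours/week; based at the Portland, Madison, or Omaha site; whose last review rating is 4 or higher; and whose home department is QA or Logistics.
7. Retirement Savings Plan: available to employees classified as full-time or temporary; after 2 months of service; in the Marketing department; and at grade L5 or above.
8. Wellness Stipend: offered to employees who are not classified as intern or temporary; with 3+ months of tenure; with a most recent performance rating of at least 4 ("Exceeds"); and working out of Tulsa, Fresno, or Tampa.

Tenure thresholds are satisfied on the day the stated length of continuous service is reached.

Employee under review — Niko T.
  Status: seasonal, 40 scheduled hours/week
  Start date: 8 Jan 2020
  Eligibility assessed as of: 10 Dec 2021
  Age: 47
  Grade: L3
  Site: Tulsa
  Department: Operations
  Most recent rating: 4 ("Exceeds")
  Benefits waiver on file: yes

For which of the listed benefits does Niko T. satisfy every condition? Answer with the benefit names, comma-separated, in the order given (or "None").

Service from 8 Jan 2020 to 10 Dec 2021: 702 days.
Meal Allowance — status seasonal ✗ (requires full-time) → not eligible.
Remote Work Stipend — service 702 days ≥ 1 month (≈30 days) ✓; dept Operations ✗ → not eligible.
Travel Insurance — status seasonal ✓; benefits waiver on file ✓; age 47 ≥ 18 ✓; 40 hrs/wk ≥ 40 ✓ → eligible.
Employer Retirement Match — status seasonal ✓; benefits waiver on file ✓; 40 hrs/wk ≥ 32 ✓ → eligible.
Spot Bonus Program — benefits waiver on file ✓; 40 hrs/wk ≥ 24 ✓; site Tulsa ✗ (not Richmond, Leeds, or Madison) → not eligible.
Sabbatical Program — service 702 days < 2 years (≈730 days) ✗ → not eligible.
Retirement Savings Plan — status seasonal ✗ (requires full-time or temporary) → not eligible.
Wellness Stipend — status seasonal ✓ (not excluded); service 702 days ≥ 3 months (≈90 days) ✓; rating 4 ≥ 4 ✓; site Tulsa ✓ → eligible.

Travel Insurance, Employer Retirement Match, Wellness Stipend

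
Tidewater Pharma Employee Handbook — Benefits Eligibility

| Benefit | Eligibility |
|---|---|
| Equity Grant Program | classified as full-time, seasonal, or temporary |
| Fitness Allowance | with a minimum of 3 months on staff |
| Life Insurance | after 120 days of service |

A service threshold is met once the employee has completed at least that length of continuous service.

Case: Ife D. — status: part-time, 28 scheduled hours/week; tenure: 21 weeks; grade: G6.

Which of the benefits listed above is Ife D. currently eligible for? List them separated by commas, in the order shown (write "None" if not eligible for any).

Equity Grant Program — status part-time ✗ (requires full-time, seasonal, or temporary) → not eligible.
Fitness Allowance — service 21 weeks ≥ 3 months (≈90 days) ✓ → eligible.
Life Insurance — service 21 weeks ≥ 120 days ✓ → eligible.

Fitness Allowance, Life Insurance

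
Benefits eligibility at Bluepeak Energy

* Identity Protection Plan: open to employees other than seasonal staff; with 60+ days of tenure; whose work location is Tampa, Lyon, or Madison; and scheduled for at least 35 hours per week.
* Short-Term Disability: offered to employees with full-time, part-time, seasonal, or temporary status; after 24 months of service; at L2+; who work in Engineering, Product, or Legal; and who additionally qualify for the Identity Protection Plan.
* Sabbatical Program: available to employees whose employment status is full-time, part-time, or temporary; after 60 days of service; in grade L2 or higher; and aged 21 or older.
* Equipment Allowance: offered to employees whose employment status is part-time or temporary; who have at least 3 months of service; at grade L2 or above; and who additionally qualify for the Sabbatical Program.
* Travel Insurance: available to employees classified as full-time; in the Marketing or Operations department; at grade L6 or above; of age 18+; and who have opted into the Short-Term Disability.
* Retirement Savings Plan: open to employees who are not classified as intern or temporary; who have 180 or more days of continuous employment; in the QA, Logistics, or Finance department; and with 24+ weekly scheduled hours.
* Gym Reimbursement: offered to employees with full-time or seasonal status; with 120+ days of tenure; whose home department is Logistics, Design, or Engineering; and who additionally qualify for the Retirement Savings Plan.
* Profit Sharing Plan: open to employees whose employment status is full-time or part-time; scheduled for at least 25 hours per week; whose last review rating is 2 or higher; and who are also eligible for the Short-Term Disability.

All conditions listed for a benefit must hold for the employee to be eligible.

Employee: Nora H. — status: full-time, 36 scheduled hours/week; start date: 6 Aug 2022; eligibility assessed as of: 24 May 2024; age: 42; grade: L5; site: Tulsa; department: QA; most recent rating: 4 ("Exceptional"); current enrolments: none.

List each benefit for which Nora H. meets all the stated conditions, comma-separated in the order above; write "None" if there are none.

Service from 6 Aug 2022 to 24 May 2024: 657 days.
Identity Protection Plan — status full-time ✓ (not excluded); service 657 days ≥ 60 days ✓; site Tulsa ✗ (not Tampa, Lyon, or Madison) → not eligible.
Short-Term Disability — status full-time ✓; service 657 days < 24 months (≈720 days) ✗ → not eligible.
Sabbatical Program — status full-time ✓; service 657 days ≥ 60 days ✓; grade L5 ≥ L2 ✓; age 42 ≥ 21 ✓ → eligible.
Equipment Allowance — status full-time ✗ (requires part-time or temporary) → not eligible.
Travel Insurance — status full-time ✓; dept QA ✗ → not eligible.
Retirement Savings Plan — status full-time ✓ (not excluded); service 657 days ≥ 180 days ✓; dept QA ✓; 36 hrs/wk ≥ 24 ✓ → eligible.
Gym Reimbursement — status full-time ✓; service 657 days ≥ 120 days ✓; dept QA ✗ → not eligible.
Profit Sharing Plan — status full-time ✓; 36 hrs/wk ≥ 25 ✓; rating 4 ≥ 2 ✓; not eligible for Short-Term Disability ✗ → not eligible.

Sabbatical Program, Retirement Savings Plan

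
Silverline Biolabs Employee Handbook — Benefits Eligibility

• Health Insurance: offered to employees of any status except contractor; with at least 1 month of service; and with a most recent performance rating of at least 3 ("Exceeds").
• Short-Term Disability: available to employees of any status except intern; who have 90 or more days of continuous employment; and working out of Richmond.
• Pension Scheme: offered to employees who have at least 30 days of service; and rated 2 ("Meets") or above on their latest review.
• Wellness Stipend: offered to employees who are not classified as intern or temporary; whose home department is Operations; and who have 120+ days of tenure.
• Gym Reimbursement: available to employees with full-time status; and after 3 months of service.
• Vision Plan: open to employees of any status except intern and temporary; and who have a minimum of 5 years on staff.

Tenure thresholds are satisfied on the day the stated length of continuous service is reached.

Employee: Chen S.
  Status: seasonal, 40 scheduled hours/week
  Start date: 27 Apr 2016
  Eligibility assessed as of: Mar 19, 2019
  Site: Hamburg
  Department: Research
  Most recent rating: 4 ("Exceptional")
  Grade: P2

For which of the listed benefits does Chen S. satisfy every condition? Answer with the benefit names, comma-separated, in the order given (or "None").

Health Insurance, Pension Scheme

Service from 27 Apr 2016 to Mar 19, 2019: 1056 days.
Health Insurance — status seasonal ✓ (not excluded); service 1056 days ≥ 1 month (≈30 days) ✓; rating 4 ≥ 3 ✓ → eligible.
Short-Term Disability — status seasonal ✓ (not excluded); service 1056 days ≥ 90 days ✓; site Hamburg ✗ (not Richmond) → not eligible.
Pension Scheme — service 1056 days ≥ 30 days ✓; rating 4 ≥ 2 ✓ → eligible.
Wellness Stipend — status seasonal ✓ (not excluded); dept Research ✗ → not eligible.
Gym Reimbursement — status seasonal ✗ (requires full-time) → not eligible.
Vision Plan — status seasonal ✓ (not excluded); service 1056 days < 5 years (≈1825 days) ✗ → not eligible.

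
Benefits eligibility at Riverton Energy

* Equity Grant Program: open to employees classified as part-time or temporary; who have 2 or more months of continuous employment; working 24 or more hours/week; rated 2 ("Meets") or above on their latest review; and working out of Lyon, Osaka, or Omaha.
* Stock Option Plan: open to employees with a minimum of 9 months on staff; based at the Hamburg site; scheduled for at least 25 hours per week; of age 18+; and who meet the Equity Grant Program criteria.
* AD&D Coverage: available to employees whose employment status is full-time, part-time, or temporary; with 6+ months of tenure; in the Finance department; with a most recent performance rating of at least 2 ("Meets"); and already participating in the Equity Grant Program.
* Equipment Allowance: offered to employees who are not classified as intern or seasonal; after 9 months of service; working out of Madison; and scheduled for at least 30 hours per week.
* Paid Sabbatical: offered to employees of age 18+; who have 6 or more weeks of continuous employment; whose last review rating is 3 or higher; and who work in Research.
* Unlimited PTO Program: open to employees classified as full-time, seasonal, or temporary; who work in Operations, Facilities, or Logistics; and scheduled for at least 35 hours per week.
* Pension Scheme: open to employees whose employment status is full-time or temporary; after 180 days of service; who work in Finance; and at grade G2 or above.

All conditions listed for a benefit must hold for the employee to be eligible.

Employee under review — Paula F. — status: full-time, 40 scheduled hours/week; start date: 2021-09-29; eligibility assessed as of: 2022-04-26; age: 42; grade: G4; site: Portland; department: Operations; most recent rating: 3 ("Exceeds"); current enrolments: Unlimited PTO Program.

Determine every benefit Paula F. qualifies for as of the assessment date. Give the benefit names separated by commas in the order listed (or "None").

Unlimited PTO Program

Service from 2021-09-29 to 2022-04-26: 209 days.
Equity Grant Program — status full-time ✗ (requires part-time or temporary) → not eligible.
Stock Option Plan — service 209 days < 9 months (≈270 days) ✗ → not eligible.
AD&D Coverage — status full-time ✓; service 209 days ≥ 6 months (≈180 days) ✓; dept Operations ✗ → not eligible.
Equipment Allowance — status full-time ✓ (not excluded); service 209 days < 9 months (≈270 days) ✗ → not eligible.
Paid Sabbatical — age 42 ≥ 18 ✓; service 209 days ≥ 6 weeks (≈42 days) ✓; rating 3 ≥ 3 ✓; dept Operations ✗ → not eligible.
Unlimited PTO Program — status full-time ✓; dept Operations ✓; 40 hrs/wk ≥ 35 ✓ → eligible.
Pension Scheme — status full-time ✓; service 209 days ≥ 180 days ✓; dept Operations ✗ → not eligible.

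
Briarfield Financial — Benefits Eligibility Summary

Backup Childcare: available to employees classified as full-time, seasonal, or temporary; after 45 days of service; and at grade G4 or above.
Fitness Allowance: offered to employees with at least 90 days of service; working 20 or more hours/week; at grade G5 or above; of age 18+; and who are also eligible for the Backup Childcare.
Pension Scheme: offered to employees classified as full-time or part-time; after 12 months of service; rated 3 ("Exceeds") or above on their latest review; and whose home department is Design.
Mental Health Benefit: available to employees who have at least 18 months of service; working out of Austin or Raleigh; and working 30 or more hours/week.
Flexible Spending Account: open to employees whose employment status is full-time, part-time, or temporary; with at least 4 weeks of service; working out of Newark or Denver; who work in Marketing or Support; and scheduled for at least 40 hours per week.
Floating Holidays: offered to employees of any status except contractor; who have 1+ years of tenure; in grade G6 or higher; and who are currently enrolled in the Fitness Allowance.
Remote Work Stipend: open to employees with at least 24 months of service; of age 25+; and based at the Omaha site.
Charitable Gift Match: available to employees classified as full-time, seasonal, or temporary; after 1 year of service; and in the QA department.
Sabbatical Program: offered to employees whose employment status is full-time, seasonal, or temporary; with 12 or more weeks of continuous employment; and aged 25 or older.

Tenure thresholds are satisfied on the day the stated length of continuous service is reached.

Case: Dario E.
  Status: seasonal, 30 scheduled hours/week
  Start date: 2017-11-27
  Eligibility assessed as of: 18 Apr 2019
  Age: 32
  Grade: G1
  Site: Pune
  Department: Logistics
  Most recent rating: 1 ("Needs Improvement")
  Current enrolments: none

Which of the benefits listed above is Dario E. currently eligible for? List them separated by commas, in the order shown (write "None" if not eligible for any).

Sabbatical Program

Service from 2017-11-27 to 18 Apr 2019: 507 days.
Backup Childcare — status seasonal ✓; service 507 days ≥ 45 days ✓; grade G1 < G4 ✗ → not eligible.
Fitness Allowance — service 507 days ≥ 90 days ✓; 30 hrs/wk ≥ 20 ✓; grade G1 < G5 ✗ → not eligible.
Pension Scheme — status seasonal ✗ (requires full-time or part-time) → not eligible.
Mental Health Benefit — service 507 days < 18 months (≈540 days) ✗ → not eligible.
Flexible Spending Account — status seasonal ✗ (requires full-time, part-time, or temporary) → not eligible.
Floating Holidays — status seasonal ✓ (not excluded); service 507 days ≥ 1 year (≈365 days) ✓; grade G1 < G6 ✗ → not eligible.
Remote Work Stipend — service 507 days < 24 months (≈720 days) ✗ → not eligible.
Charitable Gift Match — status seasonal ✓; service 507 days ≥ 1 year (≈365 days) ✓; dept Logistics ✗ → not eligible.
Sabbatical Program — status seasonal ✓; service 507 days ≥ 12 weeks (≈84 days) ✓; age 32 ≥ 25 ✓ → eligible.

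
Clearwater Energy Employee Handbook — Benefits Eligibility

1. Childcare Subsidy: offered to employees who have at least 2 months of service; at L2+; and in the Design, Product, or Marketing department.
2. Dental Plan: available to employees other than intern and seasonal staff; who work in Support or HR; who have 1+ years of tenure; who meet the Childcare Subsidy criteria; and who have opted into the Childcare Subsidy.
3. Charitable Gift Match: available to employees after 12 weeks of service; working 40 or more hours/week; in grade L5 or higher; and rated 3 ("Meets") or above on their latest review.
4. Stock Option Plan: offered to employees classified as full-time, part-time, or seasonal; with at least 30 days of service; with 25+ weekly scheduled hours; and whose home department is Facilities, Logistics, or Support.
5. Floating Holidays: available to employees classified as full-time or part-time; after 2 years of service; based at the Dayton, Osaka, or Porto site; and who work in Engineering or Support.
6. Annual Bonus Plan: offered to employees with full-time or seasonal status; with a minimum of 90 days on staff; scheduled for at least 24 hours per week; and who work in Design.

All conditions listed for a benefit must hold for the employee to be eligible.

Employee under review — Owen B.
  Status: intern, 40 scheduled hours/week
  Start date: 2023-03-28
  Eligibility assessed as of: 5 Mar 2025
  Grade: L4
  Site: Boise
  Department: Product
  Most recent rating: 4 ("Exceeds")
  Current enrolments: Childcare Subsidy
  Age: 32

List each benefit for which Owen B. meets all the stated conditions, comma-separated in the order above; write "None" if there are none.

Childcare Subsidy

Service from 2023-03-28 to 5 Mar 2025: 708 days.
Childcare Subsidy — service 708 days ≥ 2 months (≈60 days) ✓; grade L4 ≥ L2 ✓; dept Product ✓ → eligible.
Dental Plan — status intern ✗ (excluded) → not eligible.
Charitable Gift Match — service 708 days ≥ 12 weeks (≈84 days) ✓; 40 hrs/wk ≥ 40 ✓; grade L4 < L5 ✗ → not eligible.
Stock Option Plan — status intern ✗ (requires full-time, part-time, or seasonal) → not eligible.
Floating Holidays — status intern ✗ (requires full-time or part-time) → not eligible.
Annual Bonus Plan — status intern ✗ (requires full-time or seasonal) → not eligible.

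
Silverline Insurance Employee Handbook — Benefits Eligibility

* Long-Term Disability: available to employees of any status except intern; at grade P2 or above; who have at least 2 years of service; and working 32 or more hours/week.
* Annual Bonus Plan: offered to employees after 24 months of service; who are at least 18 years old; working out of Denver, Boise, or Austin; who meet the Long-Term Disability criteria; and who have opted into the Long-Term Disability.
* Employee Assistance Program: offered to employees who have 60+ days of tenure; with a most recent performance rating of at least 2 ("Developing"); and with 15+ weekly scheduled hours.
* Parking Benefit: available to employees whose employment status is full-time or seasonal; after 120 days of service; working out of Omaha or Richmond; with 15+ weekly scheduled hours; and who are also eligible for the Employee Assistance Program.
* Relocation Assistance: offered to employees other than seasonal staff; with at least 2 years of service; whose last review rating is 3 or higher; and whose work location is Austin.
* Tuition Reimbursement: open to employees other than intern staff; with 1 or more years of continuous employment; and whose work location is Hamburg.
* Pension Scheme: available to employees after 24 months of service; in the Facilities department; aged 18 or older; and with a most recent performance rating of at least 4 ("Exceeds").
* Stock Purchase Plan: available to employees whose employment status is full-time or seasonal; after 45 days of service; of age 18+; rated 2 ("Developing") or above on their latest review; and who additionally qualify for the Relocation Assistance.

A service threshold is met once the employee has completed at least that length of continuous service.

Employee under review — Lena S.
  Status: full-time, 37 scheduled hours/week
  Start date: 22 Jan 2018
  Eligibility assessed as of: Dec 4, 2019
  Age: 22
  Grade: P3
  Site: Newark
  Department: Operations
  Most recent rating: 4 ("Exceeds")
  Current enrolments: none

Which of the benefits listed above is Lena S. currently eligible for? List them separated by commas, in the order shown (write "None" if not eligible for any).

Employee Assistance Program

Service from 22 Jan 2018 to Dec 4, 2019: 681 days.
Long-Term Disability — status full-time ✓ (not excluded); grade P3 ≥ P2 ✓; service 681 days < 2 years (≈730 days) ✗ → not eligible.
Annual Bonus Plan — service 681 days < 24 months (≈720 days) ✗ → not eligible.
Employee Assistance Program — service 681 days ≥ 60 days ✓; rating 4 ≥ 2 ✓; 37 hrs/wk ≥ 15 ✓ → eligible.
Parking Benefit — status full-time ✓; service 681 days ≥ 120 days ✓; site Newark ✗ (not Omaha or Richmond) → not eligible.
Relocation Assistance — status full-time ✓ (not excluded); service 681 days < 2 years (≈730 days) ✗ → not eligible.
Tuition Reimbursement — status full-time ✓ (not excluded); service 681 days ≥ 1 year (≈365 days) ✓; site Newark ✗ (not Hamburg) → not eligible.
Pension Scheme — service 681 days < 24 months (≈720 days) ✗ → not eligible.
Stock Purchase Plan — status full-time ✓; service 681 days ≥ 45 days ✓; age 22 ≥ 18 ✓; rating 4 ≥ 2 ✓; not eligible for Relocation Assistance ✗ → not eligible.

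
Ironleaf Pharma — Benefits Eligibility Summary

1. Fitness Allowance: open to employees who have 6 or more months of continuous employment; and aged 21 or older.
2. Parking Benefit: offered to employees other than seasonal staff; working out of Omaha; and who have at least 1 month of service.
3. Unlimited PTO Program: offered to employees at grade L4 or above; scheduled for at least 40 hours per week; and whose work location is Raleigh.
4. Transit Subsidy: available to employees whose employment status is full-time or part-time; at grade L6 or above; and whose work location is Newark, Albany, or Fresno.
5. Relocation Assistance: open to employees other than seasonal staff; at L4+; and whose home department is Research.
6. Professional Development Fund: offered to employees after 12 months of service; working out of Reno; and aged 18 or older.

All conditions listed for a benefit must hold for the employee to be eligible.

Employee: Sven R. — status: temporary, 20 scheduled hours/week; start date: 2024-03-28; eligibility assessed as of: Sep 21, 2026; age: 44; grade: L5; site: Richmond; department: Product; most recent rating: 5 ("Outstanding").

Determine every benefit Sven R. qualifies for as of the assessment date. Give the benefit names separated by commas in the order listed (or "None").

Service from 2024-03-28 to Sep 21, 2026: 907 days.
Fitness Allowance — service 907 days ≥ 6 months (≈180 days) ✓; age 44 ≥ 21 ✓ → eligible.
Parking Benefit — status temporary ✓ (not excluded); site Richmond ✗ (not Omaha) → not eligible.
Unlimited PTO Program — grade L5 ≥ L4 ✓; 20 hrs/wk < 40 ✗ → not eligible.
Transit Subsidy — status temporary ✗ (requires full-time or part-time) → not eligible.
Relocation Assistance — status temporary ✓ (not excluded); grade L5 ≥ L4 ✓; dept Product ✗ → not eligible.
Professional Development Fund — service 907 days ≥ 12 months (≈360 days) ✓; site Richmond ✗ (not Reno) → not eligible.

Fitness Allowance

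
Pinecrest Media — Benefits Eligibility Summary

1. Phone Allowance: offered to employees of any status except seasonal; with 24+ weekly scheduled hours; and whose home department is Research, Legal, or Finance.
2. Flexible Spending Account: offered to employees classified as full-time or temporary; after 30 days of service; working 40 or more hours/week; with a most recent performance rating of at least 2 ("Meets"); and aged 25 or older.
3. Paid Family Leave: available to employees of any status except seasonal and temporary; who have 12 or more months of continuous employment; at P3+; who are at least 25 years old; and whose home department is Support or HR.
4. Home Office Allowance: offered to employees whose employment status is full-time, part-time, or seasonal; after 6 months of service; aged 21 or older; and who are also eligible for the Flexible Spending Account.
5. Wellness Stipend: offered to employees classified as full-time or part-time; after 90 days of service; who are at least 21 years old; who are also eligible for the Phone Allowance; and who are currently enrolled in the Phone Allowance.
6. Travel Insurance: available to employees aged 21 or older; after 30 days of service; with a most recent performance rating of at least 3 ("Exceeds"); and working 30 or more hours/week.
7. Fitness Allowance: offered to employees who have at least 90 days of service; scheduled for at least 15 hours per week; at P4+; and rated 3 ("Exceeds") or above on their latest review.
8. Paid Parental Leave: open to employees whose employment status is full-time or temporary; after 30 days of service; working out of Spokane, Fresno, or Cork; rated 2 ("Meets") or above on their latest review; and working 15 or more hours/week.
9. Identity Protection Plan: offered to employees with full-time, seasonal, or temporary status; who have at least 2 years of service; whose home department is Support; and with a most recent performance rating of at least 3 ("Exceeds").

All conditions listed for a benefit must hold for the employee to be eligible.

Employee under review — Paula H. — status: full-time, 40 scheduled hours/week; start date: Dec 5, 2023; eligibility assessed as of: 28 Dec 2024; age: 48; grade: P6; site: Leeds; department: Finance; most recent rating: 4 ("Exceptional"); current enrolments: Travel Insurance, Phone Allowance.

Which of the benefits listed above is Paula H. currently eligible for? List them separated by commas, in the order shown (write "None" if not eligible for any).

Service from Dec 5, 2023 to 28 Dec 2024: 389 days.
Phone Allowance — status full-time ✓ (not excluded); 40 hrs/wk ≥ 24 ✓; dept Finance ✓ → eligible.
Flexible Spending Account — status full-time ✓; service 389 days ≥ 30 days ✓; 40 hrs/wk ≥ 40 ✓; rating 4 ≥ 2 ✓; age 48 ≥ 25 ✓ → eligible.
Paid Family Leave — status full-time ✓ (not excluded); service 389 days ≥ 12 months (≈360 days) ✓; grade P6 ≥ P3 ✓; age 48 ≥ 25 ✓; dept Finance ✗ → not eligible.
Home Office Allowance — status full-time ✓; service 389 days ≥ 6 months (≈180 days) ✓; age 48 ≥ 21 ✓; eligible for Flexible Spending Account ✓ → eligible.
Wellness Stipend — status full-time ✓; service 389 days ≥ 90 days ✓; age 48 ≥ 21 ✓; eligible for Phone Allowance ✓; enrolled in Phone Allowance ✓ → eligible.
Travel Insurance — age 48 ≥ 21 ✓; service 389 days ≥ 30 days ✓; rating 4 ≥ 3 ✓; 40 hrs/wk ≥ 30 ✓ → eligible.
Fitness Allowance — service 389 days ≥ 90 days ✓; 40 hrs/wk ≥ 15 ✓; grade P6 ≥ P4 ✓; rating 4 ≥ 3 ✓ → eligible.
Paid Parental Leave — status full-time ✓; service 389 days ≥ 30 days ✓; site Leeds ✗ (not Spokane, Fresno, or Cork) → not eligible.
Identity Protection Plan — status full-time ✓; service 389 days < 2 years (≈730 days) ✗ → not eligible.

Phone Allowance, Flexible Spending Account, Home Office Allowance, Wellness Stipend, Travel Insurance, Fitness Allowance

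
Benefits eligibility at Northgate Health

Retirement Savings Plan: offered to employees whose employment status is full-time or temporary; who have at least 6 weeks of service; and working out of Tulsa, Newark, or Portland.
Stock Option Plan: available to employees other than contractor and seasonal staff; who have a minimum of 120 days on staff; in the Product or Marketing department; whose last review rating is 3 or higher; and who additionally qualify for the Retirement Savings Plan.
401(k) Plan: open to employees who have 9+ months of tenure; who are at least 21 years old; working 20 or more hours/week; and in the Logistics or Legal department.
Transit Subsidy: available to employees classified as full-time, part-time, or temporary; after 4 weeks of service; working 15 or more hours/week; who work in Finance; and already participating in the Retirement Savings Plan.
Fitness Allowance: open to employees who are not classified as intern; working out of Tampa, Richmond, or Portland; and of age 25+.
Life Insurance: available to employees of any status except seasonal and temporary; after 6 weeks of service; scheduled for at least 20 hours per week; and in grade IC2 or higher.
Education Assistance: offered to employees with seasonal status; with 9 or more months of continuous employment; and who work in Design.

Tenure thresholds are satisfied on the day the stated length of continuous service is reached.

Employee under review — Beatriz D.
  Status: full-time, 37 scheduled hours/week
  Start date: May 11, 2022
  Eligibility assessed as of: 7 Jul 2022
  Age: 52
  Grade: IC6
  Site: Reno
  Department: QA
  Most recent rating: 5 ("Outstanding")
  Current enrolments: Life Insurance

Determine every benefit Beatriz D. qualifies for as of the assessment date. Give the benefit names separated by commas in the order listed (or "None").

Service from May 11, 2022 to 7 Jul 2022: 57 days.
Retirement Savings Plan — status full-time ✓; service 57 days ≥ 6 weeks (≈42 days) ✓; site Reno ✗ (not Tulsa, Newark, or Portland) → not eligible.
Stock Option Plan — status full-time ✓ (not excluded); service 57 days < 120 days ✗ → not eligible.
401(k) Plan — service 57 days < 9 months (≈270 days) ✗ → not eligible.
Transit Subsidy — status full-time ✓; service 57 days ≥ 4 weeks (≈28 days) ✓; 37 hrs/wk ≥ 15 ✓; dept QA ✗ → not eligible.
Fitness Allowance — status full-time ✓ (not excluded); site Reno ✗ (not Tampa, Richmond, or Portland) → not eligible.
Life Insurance — status full-time ✓ (not excluded); service 57 days ≥ 6 weeks (≈42 days) ✓; 37 hrs/wk ≥ 20 ✓; grade IC6 ≥ IC2 ✓ → eligible.
Education Assistance — status full-time ✗ (requires seasonal) → not eligible.

Life Insurance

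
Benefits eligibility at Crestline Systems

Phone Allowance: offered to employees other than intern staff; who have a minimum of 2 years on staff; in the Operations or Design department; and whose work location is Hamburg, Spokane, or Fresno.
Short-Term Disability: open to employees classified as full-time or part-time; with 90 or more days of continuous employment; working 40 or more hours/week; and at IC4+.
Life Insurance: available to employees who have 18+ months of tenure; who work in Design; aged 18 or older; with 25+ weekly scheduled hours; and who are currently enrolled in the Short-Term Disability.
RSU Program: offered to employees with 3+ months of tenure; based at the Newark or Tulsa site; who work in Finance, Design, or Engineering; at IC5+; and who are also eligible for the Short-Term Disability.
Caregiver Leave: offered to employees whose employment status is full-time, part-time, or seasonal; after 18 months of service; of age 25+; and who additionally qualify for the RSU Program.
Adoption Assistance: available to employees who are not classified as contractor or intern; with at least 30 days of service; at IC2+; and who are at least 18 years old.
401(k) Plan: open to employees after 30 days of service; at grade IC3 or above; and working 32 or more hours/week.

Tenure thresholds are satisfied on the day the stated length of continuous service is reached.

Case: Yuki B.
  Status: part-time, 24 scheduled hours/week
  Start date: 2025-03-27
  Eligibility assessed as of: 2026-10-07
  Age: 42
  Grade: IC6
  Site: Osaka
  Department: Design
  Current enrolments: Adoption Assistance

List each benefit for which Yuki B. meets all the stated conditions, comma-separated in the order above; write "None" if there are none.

Service from 2025-03-27 to 2026-10-07: 559 days.
Phone Allowance — status part-time ✓ (not excluded); service 559 days < 2 years (≈730 days) ✗ → not eligible.
Short-Term Disability — status part-time ✓; service 559 days ≥ 90 days ✓; 24 hrs/wk < 40 ✗ → not eligible.
Life Insurance — service 559 days ≥ 18 months (≈540 days) ✓; dept Design ✓; age 42 ≥ 18 ✓; 24 hrs/wk < 25 ✗ → not eligible.
RSU Program — service 559 days ≥ 3 months (≈90 days) ✓; site Osaka ✗ (not Newark or Tulsa) → not eligible.
Caregiver Leave — status part-time ✓; service 559 days ≥ 18 months (≈540 days) ✓; age 42 ≥ 25 ✓; not eligible for RSU Program ✗ → not eligible.
Adoption Assistance — status part-time ✓ (not excluded); service 559 days ≥ 30 days ✓; grade IC6 ≥ IC2 ✓; age 42 ≥ 18 ✓ → eligible.
401(k) Plan — service 559 days ≥ 30 days ✓; grade IC6 ≥ IC3 ✓; 24 hrs/wk < 32 ✗ → not eligible.

Adoption Assistance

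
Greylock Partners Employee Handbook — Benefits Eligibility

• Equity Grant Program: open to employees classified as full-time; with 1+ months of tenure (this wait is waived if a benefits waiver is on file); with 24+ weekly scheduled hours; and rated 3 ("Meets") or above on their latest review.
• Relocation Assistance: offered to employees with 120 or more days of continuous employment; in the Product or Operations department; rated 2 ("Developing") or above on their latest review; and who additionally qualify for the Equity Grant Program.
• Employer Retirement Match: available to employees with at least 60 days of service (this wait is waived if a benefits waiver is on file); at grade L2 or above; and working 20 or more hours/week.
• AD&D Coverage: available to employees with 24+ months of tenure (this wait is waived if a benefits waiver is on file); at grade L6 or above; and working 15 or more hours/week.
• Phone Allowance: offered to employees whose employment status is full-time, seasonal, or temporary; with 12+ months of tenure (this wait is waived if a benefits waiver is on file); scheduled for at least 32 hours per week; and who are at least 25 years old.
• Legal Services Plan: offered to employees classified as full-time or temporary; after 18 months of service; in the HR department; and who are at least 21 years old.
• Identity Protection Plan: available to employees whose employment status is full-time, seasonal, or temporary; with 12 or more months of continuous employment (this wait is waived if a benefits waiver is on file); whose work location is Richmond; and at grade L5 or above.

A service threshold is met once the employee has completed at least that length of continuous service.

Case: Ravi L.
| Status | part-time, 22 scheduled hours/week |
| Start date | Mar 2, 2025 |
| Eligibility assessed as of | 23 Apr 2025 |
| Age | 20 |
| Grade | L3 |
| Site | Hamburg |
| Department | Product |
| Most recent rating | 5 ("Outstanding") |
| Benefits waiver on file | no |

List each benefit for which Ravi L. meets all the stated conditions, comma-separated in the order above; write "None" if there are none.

Service from Mar 2, 2025 to 23 Apr 2025: 52 days.
Equity Grant Program — status part-time ✗ (requires full-time) → not eligible.
Relocation Assistance — service 52 days < 120 days ✗ → not eligible.
Employer Retirement Match — no waiver, service 52 days < 60 days ✗ → not eligible.
AD&D Coverage — no waiver, service 52 days < 24 months (≈720 days) ✗ → not eligible.
Phone Allowance — status part-time ✗ (requires full-time, seasonal, or temporary) → not eligible.
Legal Services Plan — status part-time ✗ (requires full-time or temporary) → not eligible.
Identity Protection Plan — status part-time ✗ (requires full-time, seasonal, or temporary) → not eligible.

None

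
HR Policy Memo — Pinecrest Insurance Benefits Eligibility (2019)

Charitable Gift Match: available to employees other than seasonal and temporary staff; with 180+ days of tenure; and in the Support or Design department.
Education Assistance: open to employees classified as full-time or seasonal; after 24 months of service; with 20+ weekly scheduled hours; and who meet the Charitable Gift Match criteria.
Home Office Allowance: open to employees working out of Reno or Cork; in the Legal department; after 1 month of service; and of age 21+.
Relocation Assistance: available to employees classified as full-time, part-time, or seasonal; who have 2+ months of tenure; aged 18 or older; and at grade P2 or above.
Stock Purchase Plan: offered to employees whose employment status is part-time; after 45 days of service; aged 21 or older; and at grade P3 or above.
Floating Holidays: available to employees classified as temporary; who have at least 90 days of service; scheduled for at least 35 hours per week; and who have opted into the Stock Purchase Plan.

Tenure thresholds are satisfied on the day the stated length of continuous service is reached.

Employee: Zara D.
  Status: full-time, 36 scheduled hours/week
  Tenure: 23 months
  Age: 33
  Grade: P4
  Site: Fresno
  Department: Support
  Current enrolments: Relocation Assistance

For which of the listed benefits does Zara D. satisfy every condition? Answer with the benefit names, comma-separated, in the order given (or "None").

Charitable Gift Match, Relocation Assistance

Charitable Gift Match — status full-time ✓ (not excluded); service 23 months ≥ 180 days ✓; dept Support ✓ → eligible.
Education Assistance — status full-time ✓; service 23 months < 24 months ✗ → not eligible.
Home Office Allowance — site Fresno ✗ (not Reno or Cork) → not eligible.
Relocation Assistance — status full-time ✓; service 23 months ≥ 2 months ✓; age 33 ≥ 18 ✓; grade P4 ≥ P2 ✓ → eligible.
Stock Purchase Plan — status full-time ✗ (requires part-time) → not eligible.
Floating Holidays — status full-time ✗ (requires temporary) → not eligible.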